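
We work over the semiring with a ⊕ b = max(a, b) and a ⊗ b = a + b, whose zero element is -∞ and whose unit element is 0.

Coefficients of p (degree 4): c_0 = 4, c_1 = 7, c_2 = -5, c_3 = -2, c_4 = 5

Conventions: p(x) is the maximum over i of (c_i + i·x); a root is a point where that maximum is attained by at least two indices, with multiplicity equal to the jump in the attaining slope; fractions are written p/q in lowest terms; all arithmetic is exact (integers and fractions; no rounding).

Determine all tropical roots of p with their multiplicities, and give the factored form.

hull edge (i=0, c=4) to (i=1, c=7): slope 3, span 1
hull edge (i=1, c=7) to (i=4, c=5): slope -2/3, span 3
Factored form: p(x) = 5 ⊗ (x ⊕ (-3)) ⊗ (x ⊕ 2/3) ⊗ (x ⊕ 2/3) ⊗ (x ⊕ 2/3)
Answer: roots = -3 (mult 1), 2/3 (mult 3)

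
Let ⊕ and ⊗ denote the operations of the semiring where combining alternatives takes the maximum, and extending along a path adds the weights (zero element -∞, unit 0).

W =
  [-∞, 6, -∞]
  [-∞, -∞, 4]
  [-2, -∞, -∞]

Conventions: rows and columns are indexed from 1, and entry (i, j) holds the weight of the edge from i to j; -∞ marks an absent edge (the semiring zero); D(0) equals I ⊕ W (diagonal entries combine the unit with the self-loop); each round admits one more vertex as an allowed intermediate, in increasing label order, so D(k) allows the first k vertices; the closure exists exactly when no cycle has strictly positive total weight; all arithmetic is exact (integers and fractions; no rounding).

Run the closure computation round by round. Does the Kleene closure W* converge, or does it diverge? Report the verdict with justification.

D(0):
  [0, 6, -∞]
  [-∞, 0, 4]
  [-2, -∞, 0]
D(1):
  [0, 6, -∞]
  [-∞, 0, 4]
  [-2, 4, 0]
Detection: at round 2, diagonal entry (3, 3) turns strictly positive.
Key observation: the cycle 3->1->2->3 has total weight (-2) + 6 + 4, which is strictly positive.
Answer: DIVERGES — positive cycle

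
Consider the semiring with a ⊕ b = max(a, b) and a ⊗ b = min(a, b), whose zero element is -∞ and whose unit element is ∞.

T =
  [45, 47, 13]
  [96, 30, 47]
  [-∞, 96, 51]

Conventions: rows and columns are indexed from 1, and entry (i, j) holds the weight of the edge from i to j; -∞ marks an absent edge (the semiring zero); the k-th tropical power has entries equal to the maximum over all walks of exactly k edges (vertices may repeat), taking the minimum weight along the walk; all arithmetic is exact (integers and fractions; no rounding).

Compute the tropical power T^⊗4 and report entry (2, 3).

T^⊗2:
  [47, 45, 47]
  [45, 47, 47]
  [96, 51, 51]
T^⊗3:
  [45, 47, 47]
  [47, 47, 47]
  [51, 51, 51]
T^⊗4:
  [47, 47, 47]
  [47, 47, 47]
  [51, 51, 51]
Key observation: the optimum is the walk 2->1->2->3->3, with weight 96 min 47 min 47 min 51 = 47.
Optimal value attained by: walk 2->1->2->3->3.
Answer: (T^⊗4)[2][3] = 47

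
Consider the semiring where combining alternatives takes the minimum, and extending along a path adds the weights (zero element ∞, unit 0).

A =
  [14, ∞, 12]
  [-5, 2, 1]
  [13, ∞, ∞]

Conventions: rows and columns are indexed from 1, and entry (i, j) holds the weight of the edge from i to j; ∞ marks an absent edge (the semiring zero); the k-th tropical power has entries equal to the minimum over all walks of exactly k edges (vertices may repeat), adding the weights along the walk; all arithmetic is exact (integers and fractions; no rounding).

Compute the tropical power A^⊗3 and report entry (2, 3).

A^⊗2:
  [25, ∞, 26]
  [-3, 4, 3]
  [27, ∞, 25]
A^⊗3:
  [39, ∞, 37]
  [-1, 6, 5]
  [38, ∞, 39]
Key observation: the optimum is the walk 2->2->2->3, with weight 2 + 2 + 1 = 5.
Optimal value attained by: walk 2->2->2->3.
Answer: (A^⊗3)[2][3] = 5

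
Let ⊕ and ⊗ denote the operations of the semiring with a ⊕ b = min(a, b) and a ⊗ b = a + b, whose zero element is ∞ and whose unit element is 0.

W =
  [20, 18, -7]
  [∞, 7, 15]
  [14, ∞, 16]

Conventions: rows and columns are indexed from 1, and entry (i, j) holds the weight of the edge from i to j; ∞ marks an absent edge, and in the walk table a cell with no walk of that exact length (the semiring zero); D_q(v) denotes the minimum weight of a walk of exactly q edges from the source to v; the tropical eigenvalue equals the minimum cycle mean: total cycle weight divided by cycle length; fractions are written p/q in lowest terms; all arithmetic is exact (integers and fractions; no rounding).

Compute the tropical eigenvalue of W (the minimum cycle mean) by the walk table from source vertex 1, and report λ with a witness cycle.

q=0: [0, ∞, ∞]
q=1: [20, 18, -7]
q=2: [7, 25, 9]
q=3: [23, 25, 0]
Optimal cycle mean attained by: cycle 1->3->1, total (-7) + 14, length 2.
Answer: λ = 7/2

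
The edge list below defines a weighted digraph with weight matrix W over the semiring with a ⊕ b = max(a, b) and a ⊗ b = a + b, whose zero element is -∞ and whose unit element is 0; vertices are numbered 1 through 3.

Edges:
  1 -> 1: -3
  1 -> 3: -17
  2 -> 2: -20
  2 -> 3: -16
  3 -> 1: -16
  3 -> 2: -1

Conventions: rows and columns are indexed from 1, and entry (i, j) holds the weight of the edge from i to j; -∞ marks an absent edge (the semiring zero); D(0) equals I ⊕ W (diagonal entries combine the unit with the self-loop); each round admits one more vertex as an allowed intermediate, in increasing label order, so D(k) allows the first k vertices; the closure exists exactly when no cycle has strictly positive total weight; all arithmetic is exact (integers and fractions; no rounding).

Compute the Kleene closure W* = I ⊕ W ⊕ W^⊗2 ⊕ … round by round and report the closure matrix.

D(0):
  [0, -∞, -17]
  [-∞, 0, -16]
  [-16, -1, 0]
D(1):
  [0, -∞, -17]
  [-∞, 0, -16]
  [-16, -1, 0]
D(2):
  [0, -∞, -17]
  [-∞, 0, -16]
  [-16, -1, 0]
D(3):
  [0, -18, -17]
  [-32, 0, -16]
  [-16, -1, 0]
Answer: W* = [[0, -18, -17], [-32, 0, -16], [-16, -1, 0]]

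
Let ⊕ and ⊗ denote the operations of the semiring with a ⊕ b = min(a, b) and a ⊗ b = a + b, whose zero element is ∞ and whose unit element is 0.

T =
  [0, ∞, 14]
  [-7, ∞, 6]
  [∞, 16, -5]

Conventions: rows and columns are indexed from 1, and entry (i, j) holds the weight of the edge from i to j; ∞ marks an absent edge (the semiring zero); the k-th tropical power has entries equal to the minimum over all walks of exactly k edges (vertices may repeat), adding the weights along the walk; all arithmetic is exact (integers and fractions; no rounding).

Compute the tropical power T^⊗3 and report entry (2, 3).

T^⊗2:
  [0, 30, 9]
  [-7, 22, 1]
  [9, 11, -10]
T^⊗3:
  [0, 25, 4]
  [-7, 17, -4]
  [4, 6, -15]
Key observation: the optimum is the walk 2->3->3->3, with weight 6 + (-5) + (-5) = -4.
Optimal value attained by: walk 2->3->3->3.
Answer: (T^⊗3)[2][3] = -4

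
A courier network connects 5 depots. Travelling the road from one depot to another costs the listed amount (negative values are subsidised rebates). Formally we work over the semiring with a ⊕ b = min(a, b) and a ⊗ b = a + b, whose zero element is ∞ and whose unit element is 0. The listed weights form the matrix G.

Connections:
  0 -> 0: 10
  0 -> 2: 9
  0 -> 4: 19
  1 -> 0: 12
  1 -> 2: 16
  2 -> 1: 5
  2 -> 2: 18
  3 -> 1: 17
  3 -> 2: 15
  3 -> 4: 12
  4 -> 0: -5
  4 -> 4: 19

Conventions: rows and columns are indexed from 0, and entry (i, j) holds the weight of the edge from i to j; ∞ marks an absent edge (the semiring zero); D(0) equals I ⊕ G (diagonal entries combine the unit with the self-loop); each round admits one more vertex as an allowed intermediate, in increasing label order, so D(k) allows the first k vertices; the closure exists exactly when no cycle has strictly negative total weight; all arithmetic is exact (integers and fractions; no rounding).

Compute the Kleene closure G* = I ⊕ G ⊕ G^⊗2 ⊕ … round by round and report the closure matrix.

D(0):
  [0, ∞, 9, ∞, 19]
  [12, 0, 16, ∞, ∞]
  [∞, 5, 0, ∞, ∞]
  [∞, 17, 15, 0, 12]
  [-5, ∞, ∞, ∞, 0]
D(1):
  [0, ∞, 9, ∞, 19]
  [12, 0, 16, ∞, 31]
  [∞, 5, 0, ∞, ∞]
  [∞, 17, 15, 0, 12]
  [-5, ∞, 4, ∞, 0]
D(2):
  [0, ∞, 9, ∞, 19]
  [12, 0, 16, ∞, 31]
  [17, 5, 0, ∞, 36]
  [29, 17, 15, 0, 12]
  [-5, ∞, 4, ∞, 0]
D(3):
  [0, 14, 9, ∞, 19]
  [12, 0, 16, ∞, 31]
  [17, 5, 0, ∞, 36]
  [29, 17, 15, 0, 12]
  [-5, 9, 4, ∞, 0]
D(4):
  [0, 14, 9, ∞, 19]
  [12, 0, 16, ∞, 31]
  [17, 5, 0, ∞, 36]
  [29, 17, 15, 0, 12]
  [-5, 9, 4, ∞, 0]
D(5):
  [0, 14, 9, ∞, 19]
  [12, 0, 16, ∞, 31]
  [17, 5, 0, ∞, 36]
  [7, 17, 15, 0, 12]
  [-5, 9, 4, ∞, 0]
Answer: G* = [[0, 14, 9, ∞, 19], [12, 0, 16, ∞, 31], [17, 5, 0, ∞, 36], [7, 17, 15, 0, 12], [-5, 9, 4, ∞, 0]]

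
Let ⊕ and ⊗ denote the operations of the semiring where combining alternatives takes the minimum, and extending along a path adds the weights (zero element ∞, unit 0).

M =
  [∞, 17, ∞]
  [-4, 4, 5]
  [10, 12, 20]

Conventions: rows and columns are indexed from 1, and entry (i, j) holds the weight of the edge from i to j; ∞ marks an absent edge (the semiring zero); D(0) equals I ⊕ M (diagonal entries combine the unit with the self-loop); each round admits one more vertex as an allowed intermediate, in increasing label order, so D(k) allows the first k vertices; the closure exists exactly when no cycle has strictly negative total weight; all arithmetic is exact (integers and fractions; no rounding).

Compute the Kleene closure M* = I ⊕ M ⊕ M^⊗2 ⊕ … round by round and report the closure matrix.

D(0):
  [0, 17, ∞]
  [-4, 0, 5]
  [10, 12, 0]
D(1):
  [0, 17, ∞]
  [-4, 0, 5]
  [10, 12, 0]
D(2):
  [0, 17, 22]
  [-4, 0, 5]
  [8, 12, 0]
D(3):
  [0, 17, 22]
  [-4, 0, 5]
  [8, 12, 0]
Answer: M* = [[0, 17, 22], [-4, 0, 5], [8, 12, 0]]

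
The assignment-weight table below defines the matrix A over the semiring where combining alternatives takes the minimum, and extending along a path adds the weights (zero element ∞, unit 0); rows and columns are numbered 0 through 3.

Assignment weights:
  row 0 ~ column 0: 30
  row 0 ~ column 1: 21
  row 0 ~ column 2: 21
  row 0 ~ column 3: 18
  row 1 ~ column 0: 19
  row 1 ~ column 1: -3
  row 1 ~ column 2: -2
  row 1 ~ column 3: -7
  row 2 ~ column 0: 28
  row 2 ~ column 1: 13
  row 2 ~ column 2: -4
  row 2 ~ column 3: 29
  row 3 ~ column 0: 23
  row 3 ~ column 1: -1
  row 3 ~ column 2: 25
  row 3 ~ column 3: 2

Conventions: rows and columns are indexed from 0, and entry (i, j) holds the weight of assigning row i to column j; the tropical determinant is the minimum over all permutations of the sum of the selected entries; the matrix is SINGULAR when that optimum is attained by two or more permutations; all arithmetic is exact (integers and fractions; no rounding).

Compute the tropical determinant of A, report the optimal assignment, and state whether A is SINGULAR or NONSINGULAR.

σ = (0, 1, 2, 3): 30 + (-3) + (-4) + 2 = 25
σ = (0, 1, 3, 2): 30 + (-3) + 29 + 25 = 81
σ = (0, 2, 1, 3): 30 + (-2) + 13 + 2 = 43
σ = (0, 2, 3, 1): 30 + (-2) + 29 + (-1) = 56
σ = (0, 3, 1, 2): 30 + (-7) + 13 + 25 = 61
σ = (0, 3, 2, 1): 30 + (-7) + (-4) + (-1) = 18
σ = (1, 0, 2, 3): 21 + 19 + (-4) + 2 = 38
σ = (1, 0, 3, 2): 21 + 19 + 29 + 25 = 94
σ = (1, 2, 0, 3): 21 + (-2) + 28 + 2 = 49
σ = (1, 2, 3, 0): 21 + (-2) + 29 + 23 = 71
σ = (1, 3, 0, 2): 21 + (-7) + 28 + 25 = 67
σ = (1, 3, 2, 0): 21 + (-7) + (-4) + 23 = 33
σ = (2, 0, 1, 3): 21 + 19 + 13 + 2 = 55
σ = (2, 0, 3, 1): 21 + 19 + 29 + (-1) = 68
σ = (2, 1, 0, 3): 21 + (-3) + 28 + 2 = 48
σ = (2, 1, 3, 0): 21 + (-3) + 29 + 23 = 70
σ = (2, 3, 0, 1): 21 + (-7) + 28 + (-1) = 41
σ = (2, 3, 1, 0): 21 + (-7) + 13 + 23 = 50
σ = (3, 0, 1, 2): 18 + 19 + 13 + 25 = 75
σ = (3, 0, 2, 1): 18 + 19 + (-4) + (-1) = 32
σ = (3, 1, 0, 2): 18 + (-3) + 28 + 25 = 68
σ = (3, 1, 2, 0): 18 + (-3) + (-4) + 23 = 34
σ = (3, 2, 0, 1): 18 + (-2) + 28 + (-1) = 43
σ = (3, 2, 1, 0): 18 + (-2) + 13 + 23 = 52
Optimal value attained by: σ = (0, 3, 2, 1).
Answer: det⊕(A) = 18; verdict: NONSINGULAR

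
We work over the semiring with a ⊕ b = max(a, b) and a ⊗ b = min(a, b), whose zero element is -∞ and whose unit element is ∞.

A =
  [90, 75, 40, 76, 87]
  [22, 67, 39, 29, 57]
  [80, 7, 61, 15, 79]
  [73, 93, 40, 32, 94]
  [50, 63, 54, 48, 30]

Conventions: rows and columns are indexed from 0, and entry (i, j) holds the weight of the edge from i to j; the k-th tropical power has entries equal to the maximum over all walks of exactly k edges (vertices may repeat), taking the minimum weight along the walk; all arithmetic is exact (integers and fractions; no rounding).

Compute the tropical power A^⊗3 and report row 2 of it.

A^⊗2:
  [90, 76, 54, 76, 87]
  [50, 67, 54, 48, 57]
  [80, 75, 61, 76, 80]
  [73, 73, 54, 73, 73]
  [54, 63, 54, 50, 57]
A^⊗3:
  [90, 76, 54, 76, 87]
  [54, 67, 54, 50, 57]
  [80, 76, 61, 76, 80]
  [73, 73, 54, 73, 73]
  [54, 63, 54, 54, 57]
Answer: row 2 of A^⊗3 = [80, 76, 61, 76, 80]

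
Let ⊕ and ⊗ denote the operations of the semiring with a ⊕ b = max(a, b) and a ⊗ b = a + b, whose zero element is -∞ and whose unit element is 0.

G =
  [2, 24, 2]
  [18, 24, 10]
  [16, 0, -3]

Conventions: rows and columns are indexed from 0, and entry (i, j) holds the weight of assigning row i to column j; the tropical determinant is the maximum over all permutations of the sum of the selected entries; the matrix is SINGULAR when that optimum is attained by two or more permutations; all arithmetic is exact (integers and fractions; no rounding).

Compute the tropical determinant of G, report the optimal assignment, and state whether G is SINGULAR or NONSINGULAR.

σ = (0, 1, 2): 2 + 24 + (-3) = 23
σ = (0, 2, 1): 2 + 10 + 0 = 12
σ = (1, 0, 2): 24 + 18 + (-3) = 39
σ = (1, 2, 0): 24 + 10 + 16 = 50
σ = (2, 0, 1): 2 + 18 + 0 = 20
σ = (2, 1, 0): 2 + 24 + 16 = 42
Optimal value attained by: σ = (1, 2, 0).
Answer: det⊕(G) = 50; verdict: NONSINGULAR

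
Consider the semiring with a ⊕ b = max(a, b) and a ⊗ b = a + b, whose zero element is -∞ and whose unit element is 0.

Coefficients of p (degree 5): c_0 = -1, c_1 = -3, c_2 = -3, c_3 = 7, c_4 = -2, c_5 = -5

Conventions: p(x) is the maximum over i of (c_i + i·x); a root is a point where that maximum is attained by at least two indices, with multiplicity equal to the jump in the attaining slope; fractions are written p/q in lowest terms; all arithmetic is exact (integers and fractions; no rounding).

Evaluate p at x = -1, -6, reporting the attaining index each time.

p(-1) = max(-1+0·(-1)=-1, -3+1·(-1)=-4, -3+2·(-1)=-5, 7+3·(-1)=4, -2+4·(-1)=-6, -5+5·(-1)=-10) = 4 (attained by i=3)
p(-6) = max(-1+0·(-6)=-1, -3+1·(-6)=-9, -3+2·(-6)=-15, 7+3·(-6)=-11, -2+4·(-6)=-26, -5+5·(-6)=-35) = -1 (attained by i=0)
Answer: p(-1) = 4; p(-6) = -1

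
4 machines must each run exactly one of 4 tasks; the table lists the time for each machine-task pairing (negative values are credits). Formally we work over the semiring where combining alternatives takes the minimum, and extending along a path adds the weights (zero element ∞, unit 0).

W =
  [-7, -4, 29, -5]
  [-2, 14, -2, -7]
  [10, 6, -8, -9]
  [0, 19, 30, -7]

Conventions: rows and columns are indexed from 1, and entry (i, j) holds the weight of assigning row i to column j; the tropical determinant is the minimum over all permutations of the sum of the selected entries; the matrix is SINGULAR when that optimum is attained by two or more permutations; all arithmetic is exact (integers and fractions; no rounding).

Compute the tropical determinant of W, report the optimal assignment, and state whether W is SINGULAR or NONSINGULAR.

σ = (1, 2, 3, 4): (-7) + 14 + (-8) + (-7) = -8
σ = (1, 2, 4, 3): (-7) + 14 + (-9) + 30 = 28
σ = (1, 3, 2, 4): (-7) + (-2) + 6 + (-7) = -10
σ = (1, 3, 4, 2): (-7) + (-2) + (-9) + 19 = 1
σ = (1, 4, 2, 3): (-7) + (-7) + 6 + 30 = 22
σ = (1, 4, 3, 2): (-7) + (-7) + (-8) + 19 = -3
σ = (2, 1, 3, 4): (-4) + (-2) + (-8) + (-7) = -21
σ = (2, 1, 4, 3): (-4) + (-2) + (-9) + 30 = 15
σ = (2, 3, 1, 4): (-4) + (-2) + 10 + (-7) = -3
σ = (2, 3, 4, 1): (-4) + (-2) + (-9) + 0 = -15
σ = (2, 4, 1, 3): (-4) + (-7) + 10 + 30 = 29
σ = (2, 4, 3, 1): (-4) + (-7) + (-8) + 0 = -19
σ = (3, 1, 2, 4): 29 + (-2) + 6 + (-7) = 26
σ = (3, 1, 4, 2): 29 + (-2) + (-9) + 19 = 37
σ = (3, 2, 1, 4): 29 + 14 + 10 + (-7) = 46
σ = (3, 2, 4, 1): 29 + 14 + (-9) + 0 = 34
σ = (3, 4, 1, 2): 29 + (-7) + 10 + 19 = 51
σ = (3, 4, 2, 1): 29 + (-7) + 6 + 0 = 28
σ = (4, 1, 2, 3): (-5) + (-2) + 6 + 30 = 29
σ = (4, 1, 3, 2): (-5) + (-2) + (-8) + 19 = 4
σ = (4, 2, 1, 3): (-5) + 14 + 10 + 30 = 49
σ = (4, 2, 3, 1): (-5) + 14 + (-8) + 0 = 1
σ = (4, 3, 1, 2): (-5) + (-2) + 10 + 19 = 22
σ = (4, 3, 2, 1): (-5) + (-2) + 6 + 0 = -1
Optimal value attained by: σ = (2, 1, 3, 4).
Answer: det⊕(W) = -21; verdict: NONSINGULAR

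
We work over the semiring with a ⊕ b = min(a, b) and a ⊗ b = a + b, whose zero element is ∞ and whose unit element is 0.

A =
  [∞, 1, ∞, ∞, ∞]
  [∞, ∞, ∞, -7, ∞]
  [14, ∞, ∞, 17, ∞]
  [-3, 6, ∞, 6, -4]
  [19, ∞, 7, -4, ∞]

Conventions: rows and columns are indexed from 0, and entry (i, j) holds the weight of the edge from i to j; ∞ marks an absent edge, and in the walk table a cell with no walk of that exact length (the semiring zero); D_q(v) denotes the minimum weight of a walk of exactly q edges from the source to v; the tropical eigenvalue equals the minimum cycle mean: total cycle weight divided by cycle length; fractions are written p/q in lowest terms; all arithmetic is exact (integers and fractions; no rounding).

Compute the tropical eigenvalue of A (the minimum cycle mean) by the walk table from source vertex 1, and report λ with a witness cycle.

q=0: [∞, 0, ∞, ∞, ∞]
q=1: [∞, ∞, ∞, -7, ∞]
q=2: [-10, -1, ∞, -1, -11]
q=3: [-4, -9, -4, -15, -5]
q=4: [-18, -9, 2, -16, -19]
q=5: [-19, -17, -12, -23, -20]
Optimal cycle mean attained by: cycle 3->4->3, total (-4) + (-4), length 2.
Answer: λ = -4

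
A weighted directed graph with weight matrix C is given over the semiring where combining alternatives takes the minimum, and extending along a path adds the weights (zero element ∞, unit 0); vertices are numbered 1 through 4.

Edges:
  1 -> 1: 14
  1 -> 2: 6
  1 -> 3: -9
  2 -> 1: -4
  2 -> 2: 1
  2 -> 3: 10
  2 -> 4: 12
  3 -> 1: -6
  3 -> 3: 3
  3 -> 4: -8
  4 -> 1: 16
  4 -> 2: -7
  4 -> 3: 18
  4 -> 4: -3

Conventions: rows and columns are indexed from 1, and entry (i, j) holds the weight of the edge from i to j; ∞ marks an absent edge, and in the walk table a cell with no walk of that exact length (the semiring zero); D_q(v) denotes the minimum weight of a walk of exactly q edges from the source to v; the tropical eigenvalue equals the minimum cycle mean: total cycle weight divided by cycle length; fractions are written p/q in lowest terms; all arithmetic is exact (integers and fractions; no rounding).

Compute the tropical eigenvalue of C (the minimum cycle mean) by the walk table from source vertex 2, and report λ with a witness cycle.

q=0: [∞, 0, ∞, ∞]
q=1: [-4, 1, 10, 12]
q=2: [-3, 2, -13, 2]
q=3: [-19, -5, -12, -21]
q=4: [-18, -28, -28, -24]
Optimal cycle mean attained by: cycle 1->3->1, total (-9) + (-6), length 2.
Answer: λ = -15/2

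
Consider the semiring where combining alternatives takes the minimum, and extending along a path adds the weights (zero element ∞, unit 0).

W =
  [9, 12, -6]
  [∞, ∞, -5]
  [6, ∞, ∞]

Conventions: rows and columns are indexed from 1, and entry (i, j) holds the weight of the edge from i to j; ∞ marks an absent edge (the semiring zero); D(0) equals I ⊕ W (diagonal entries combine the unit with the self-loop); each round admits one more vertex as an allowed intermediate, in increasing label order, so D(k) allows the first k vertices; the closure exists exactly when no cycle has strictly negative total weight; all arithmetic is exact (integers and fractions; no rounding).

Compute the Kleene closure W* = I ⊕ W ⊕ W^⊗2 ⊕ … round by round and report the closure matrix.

D(0):
  [0, 12, -6]
  [∞, 0, -5]
  [6, ∞, 0]
D(1):
  [0, 12, -6]
  [∞, 0, -5]
  [6, 18, 0]
D(2):
  [0, 12, -6]
  [∞, 0, -5]
  [6, 18, 0]
D(3):
  [0, 12, -6]
  [1, 0, -5]
  [6, 18, 0]
Answer: W* = [[0, 12, -6], [1, 0, -5], [6, 18, 0]]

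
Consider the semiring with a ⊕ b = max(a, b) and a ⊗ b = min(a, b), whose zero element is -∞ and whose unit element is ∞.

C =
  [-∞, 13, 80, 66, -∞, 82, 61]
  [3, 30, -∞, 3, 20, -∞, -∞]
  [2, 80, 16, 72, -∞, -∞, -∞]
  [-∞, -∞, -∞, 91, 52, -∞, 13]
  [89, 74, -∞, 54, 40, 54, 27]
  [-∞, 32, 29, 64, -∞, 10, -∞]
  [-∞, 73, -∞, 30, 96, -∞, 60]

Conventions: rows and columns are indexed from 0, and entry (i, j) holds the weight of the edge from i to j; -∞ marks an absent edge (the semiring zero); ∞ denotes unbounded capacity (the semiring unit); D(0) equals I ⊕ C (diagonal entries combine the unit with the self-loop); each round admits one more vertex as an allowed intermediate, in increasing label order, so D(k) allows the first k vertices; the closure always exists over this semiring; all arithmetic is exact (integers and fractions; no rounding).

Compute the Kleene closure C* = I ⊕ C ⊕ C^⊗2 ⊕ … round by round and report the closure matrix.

D(0):
  [∞, 13, 80, 66, -∞, 82, 61]
  [3, ∞, -∞, 3, 20, -∞, -∞]
  [2, 80, ∞, 72, -∞, -∞, -∞]
  [-∞, -∞, -∞, ∞, 52, -∞, 13]
  [89, 74, -∞, 54, ∞, 54, 27]
  [-∞, 32, 29, 64, -∞, ∞, -∞]
  [-∞, 73, -∞, 30, 96, -∞, ∞]
D(1):
  [∞, 13, 80, 66, -∞, 82, 61]
  [3, ∞, 3, 3, 20, 3, 3]
  [2, 80, ∞, 72, -∞, 2, 2]
  [-∞, -∞, -∞, ∞, 52, -∞, 13]
  [89, 74, 80, 66, ∞, 82, 61]
  [-∞, 32, 29, 64, -∞, ∞, -∞]
  [-∞, 73, -∞, 30, 96, -∞, ∞]
D(2):
  [∞, 13, 80, 66, 13, 82, 61]
  [3, ∞, 3, 3, 20, 3, 3]
  [3, 80, ∞, 72, 20, 3, 3]
  [-∞, -∞, -∞, ∞, 52, -∞, 13]
  [89, 74, 80, 66, ∞, 82, 61]
  [3, 32, 29, 64, 20, ∞, 3]
  [3, 73, 3, 30, 96, 3, ∞]
D(3):
  [∞, 80, 80, 72, 20, 82, 61]
  [3, ∞, 3, 3, 20, 3, 3]
  [3, 80, ∞, 72, 20, 3, 3]
  [-∞, -∞, -∞, ∞, 52, -∞, 13]
  [89, 80, 80, 72, ∞, 82, 61]
  [3, 32, 29, 64, 20, ∞, 3]
  [3, 73, 3, 30, 96, 3, ∞]
D(4):
  [∞, 80, 80, 72, 52, 82, 61]
  [3, ∞, 3, 3, 20, 3, 3]
  [3, 80, ∞, 72, 52, 3, 13]
  [-∞, -∞, -∞, ∞, 52, -∞, 13]
  [89, 80, 80, 72, ∞, 82, 61]
  [3, 32, 29, 64, 52, ∞, 13]
  [3, 73, 3, 30, 96, 3, ∞]
D(5):
  [∞, 80, 80, 72, 52, 82, 61]
  [20, ∞, 20, 20, 20, 20, 20]
  [52, 80, ∞, 72, 52, 52, 52]
  [52, 52, 52, ∞, 52, 52, 52]
  [89, 80, 80, 72, ∞, 82, 61]
  [52, 52, 52, 64, 52, ∞, 52]
  [89, 80, 80, 72, 96, 82, ∞]
D(6):
  [∞, 80, 80, 72, 52, 82, 61]
  [20, ∞, 20, 20, 20, 20, 20]
  [52, 80, ∞, 72, 52, 52, 52]
  [52, 52, 52, ∞, 52, 52, 52]
  [89, 80, 80, 72, ∞, 82, 61]
  [52, 52, 52, 64, 52, ∞, 52]
  [89, 80, 80, 72, 96, 82, ∞]
D(7):
  [∞, 80, 80, 72, 61, 82, 61]
  [20, ∞, 20, 20, 20, 20, 20]
  [52, 80, ∞, 72, 52, 52, 52]
  [52, 52, 52, ∞, 52, 52, 52]
  [89, 80, 80, 72, ∞, 82, 61]
  [52, 52, 52, 64, 52, ∞, 52]
  [89, 80, 80, 72, 96, 82, ∞]
Answer: C* = [[∞, 80, 80, 72, 61, 82, 61], [20, ∞, 20, 20, 20, 20, 20], [52, 80, ∞, 72, 52, 52, 52], [52, 52, 52, ∞, 52, 52, 52], [89, 80, 80, 72, ∞, 82, 61], [52, 52, 52, 64, 52, ∞, 52], [89, 80, 80, 72, 96, 82, ∞]]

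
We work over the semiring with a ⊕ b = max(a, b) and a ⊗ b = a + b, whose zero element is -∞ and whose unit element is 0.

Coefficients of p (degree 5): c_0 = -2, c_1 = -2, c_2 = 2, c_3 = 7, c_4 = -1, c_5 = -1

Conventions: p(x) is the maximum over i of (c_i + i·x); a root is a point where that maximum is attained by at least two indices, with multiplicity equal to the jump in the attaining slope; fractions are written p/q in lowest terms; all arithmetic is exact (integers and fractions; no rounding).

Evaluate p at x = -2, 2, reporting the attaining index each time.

p(-2) = max(-2+0·(-2)=-2, -2+1·(-2)=-4, 2+2·(-2)=-2, 7+3·(-2)=1, -1+4·(-2)=-9, -1+5·(-2)=-11) = 1 (attained by i=3)
p(2) = max(-2+0·2=-2, -2+1·2=0, 2+2·2=6, 7+3·2=13, -1+4·2=7, -1+5·2=9) = 13 (attained by i=3)
Answer: p(-2) = 1; p(2) = 13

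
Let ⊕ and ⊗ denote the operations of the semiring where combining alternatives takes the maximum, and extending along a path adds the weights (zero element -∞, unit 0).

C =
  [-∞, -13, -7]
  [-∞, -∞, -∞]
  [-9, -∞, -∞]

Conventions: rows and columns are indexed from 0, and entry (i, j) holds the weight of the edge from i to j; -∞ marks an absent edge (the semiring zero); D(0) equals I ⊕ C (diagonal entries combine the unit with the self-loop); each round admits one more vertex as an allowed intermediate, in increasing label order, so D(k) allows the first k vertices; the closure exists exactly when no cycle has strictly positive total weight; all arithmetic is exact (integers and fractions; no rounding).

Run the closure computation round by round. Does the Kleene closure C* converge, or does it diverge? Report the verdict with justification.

D(0):
  [0, -13, -7]
  [-∞, 0, -∞]
  [-9, -∞, 0]
D(1):
  [0, -13, -7]
  [-∞, 0, -∞]
  [-9, -22, 0]
D(2):
  [0, -13, -7]
  [-∞, 0, -∞]
  [-9, -22, 0]
D(3):
  [0, -13, -7]
  [-∞, 0, -∞]
  [-9, -22, 0]
Key observation: every diagonal entry stays at the unit through all rounds, so no improving cycle exists.
Answer: CONVERGES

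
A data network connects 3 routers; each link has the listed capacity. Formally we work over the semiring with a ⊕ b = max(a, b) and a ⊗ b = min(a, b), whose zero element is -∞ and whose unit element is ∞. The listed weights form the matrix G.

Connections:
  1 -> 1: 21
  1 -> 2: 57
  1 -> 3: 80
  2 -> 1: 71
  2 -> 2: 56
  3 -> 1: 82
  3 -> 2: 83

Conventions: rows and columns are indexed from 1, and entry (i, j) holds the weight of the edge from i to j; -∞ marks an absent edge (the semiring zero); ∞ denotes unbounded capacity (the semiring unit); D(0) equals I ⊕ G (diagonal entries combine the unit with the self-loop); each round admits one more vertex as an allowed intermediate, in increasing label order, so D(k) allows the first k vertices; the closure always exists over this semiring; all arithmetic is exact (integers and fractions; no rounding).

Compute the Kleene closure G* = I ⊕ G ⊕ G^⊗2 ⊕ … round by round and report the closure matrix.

D(0):
  [∞, 57, 80]
  [71, ∞, -∞]
  [82, 83, ∞]
D(1):
  [∞, 57, 80]
  [71, ∞, 71]
  [82, 83, ∞]
D(2):
  [∞, 57, 80]
  [71, ∞, 71]
  [82, 83, ∞]
D(3):
  [∞, 80, 80]
  [71, ∞, 71]
  [82, 83, ∞]
Answer: G* = [[∞, 80, 80], [71, ∞, 71], [82, 83, ∞]]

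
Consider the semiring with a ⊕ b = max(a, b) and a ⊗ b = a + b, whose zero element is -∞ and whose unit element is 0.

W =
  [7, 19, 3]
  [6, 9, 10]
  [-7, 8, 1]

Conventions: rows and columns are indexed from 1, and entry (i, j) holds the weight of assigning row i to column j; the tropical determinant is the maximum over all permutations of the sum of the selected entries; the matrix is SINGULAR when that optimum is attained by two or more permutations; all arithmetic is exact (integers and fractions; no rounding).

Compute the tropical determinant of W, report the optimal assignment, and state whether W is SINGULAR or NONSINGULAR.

σ = (1, 2, 3): 7 + 9 + 1 = 17
σ = (1, 3, 2): 7 + 10 + 8 = 25
σ = (2, 1, 3): 19 + 6 + 1 = 26
σ = (2, 3, 1): 19 + 10 + (-7) = 22
σ = (3, 1, 2): 3 + 6 + 8 = 17
σ = (3, 2, 1): 3 + 9 + (-7) = 5
Optimal value attained by: σ = (2, 1, 3).
Answer: det⊕(W) = 26; verdict: NONSINGULAR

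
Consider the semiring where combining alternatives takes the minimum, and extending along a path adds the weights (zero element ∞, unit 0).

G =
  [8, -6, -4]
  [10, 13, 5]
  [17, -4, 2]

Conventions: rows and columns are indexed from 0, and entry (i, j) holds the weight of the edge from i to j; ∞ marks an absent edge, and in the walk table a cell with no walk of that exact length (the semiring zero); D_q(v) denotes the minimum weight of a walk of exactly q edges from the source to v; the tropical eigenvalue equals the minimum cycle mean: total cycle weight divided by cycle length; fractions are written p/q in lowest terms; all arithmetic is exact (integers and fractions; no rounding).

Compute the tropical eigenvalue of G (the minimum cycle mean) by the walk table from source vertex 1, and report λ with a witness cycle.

q=0: [∞, 0, ∞]
q=1: [10, 13, 5]
q=2: [18, 1, 6]
q=3: [11, 2, 6]
Optimal cycle mean attained by: cycle 1->2->1, total 5 + (-4), length 2.
Answer: λ = 1/2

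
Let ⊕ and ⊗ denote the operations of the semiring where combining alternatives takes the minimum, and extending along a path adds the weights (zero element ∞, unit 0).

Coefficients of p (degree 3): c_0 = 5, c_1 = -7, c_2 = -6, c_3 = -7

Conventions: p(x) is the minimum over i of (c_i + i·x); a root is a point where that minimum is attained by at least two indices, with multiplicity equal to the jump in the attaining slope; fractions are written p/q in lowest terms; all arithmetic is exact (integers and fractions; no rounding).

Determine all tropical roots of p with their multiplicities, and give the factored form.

hull edge (i=0, c=5) to (i=1, c=-7): slope -12, span 1
hull edge (i=1, c=-7) to (i=3, c=-7): slope 0, span 2
Factored form: p(x) = -7 ⊗ (x ⊕ 0) ⊗ (x ⊕ 0) ⊗ (x ⊕ 12)
Answer: roots = 0 (mult 2), 12 (mult 1)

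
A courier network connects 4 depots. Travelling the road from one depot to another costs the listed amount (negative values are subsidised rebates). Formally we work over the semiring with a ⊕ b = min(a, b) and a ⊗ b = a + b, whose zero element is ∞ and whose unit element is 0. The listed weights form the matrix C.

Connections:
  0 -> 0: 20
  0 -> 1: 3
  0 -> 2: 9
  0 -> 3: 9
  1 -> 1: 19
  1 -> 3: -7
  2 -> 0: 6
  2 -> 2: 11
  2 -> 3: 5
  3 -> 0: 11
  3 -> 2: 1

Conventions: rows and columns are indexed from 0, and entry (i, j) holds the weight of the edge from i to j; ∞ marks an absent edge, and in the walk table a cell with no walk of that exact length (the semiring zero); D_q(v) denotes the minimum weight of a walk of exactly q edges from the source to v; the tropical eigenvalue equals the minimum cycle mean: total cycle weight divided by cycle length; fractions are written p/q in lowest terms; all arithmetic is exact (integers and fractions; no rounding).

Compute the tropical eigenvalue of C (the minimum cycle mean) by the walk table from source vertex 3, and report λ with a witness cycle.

q=0: [∞, ∞, ∞, 0]
q=1: [11, ∞, 1, ∞]
q=2: [7, 14, 12, 6]
q=3: [17, 10, 7, 7]
q=4: [13, 20, 8, 3]
Optimal cycle mean attained by: cycle 0->1->3->2->0, total 3 + (-7) + 1 + 6, length 4.
Answer: λ = 3/4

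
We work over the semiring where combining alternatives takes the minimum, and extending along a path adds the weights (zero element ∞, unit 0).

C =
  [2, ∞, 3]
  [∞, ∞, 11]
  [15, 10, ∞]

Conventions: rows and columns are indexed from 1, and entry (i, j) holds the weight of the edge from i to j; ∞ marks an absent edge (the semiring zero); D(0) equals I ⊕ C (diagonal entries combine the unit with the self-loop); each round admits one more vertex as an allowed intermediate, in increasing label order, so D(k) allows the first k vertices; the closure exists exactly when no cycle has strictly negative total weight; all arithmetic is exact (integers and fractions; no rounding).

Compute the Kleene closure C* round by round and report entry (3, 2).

D(0):
  [0, ∞, 3]
  [∞, 0, 11]
  [15, 10, 0]
D(1):
  [0, ∞, 3]
  [∞, 0, 11]
  [15, 10, 0]
D(2):
  [0, ∞, 3]
  [∞, 0, 11]
  [15, 10, 0]
D(3):
  [0, 13, 3]
  [26, 0, 11]
  [15, 10, 0]
Answer: C*[3][2] = 10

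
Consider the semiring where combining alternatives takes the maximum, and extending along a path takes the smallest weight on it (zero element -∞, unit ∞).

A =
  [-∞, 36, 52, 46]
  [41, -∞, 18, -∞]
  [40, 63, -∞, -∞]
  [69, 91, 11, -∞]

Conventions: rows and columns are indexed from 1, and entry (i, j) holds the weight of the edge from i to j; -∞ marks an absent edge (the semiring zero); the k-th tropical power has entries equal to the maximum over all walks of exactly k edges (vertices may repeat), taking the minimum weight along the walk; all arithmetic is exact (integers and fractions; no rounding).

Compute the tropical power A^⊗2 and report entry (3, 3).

A^⊗2:
  [46, 52, 18, -∞]
  [18, 36, 41, 41]
  [41, 36, 40, 40]
  [41, 36, 52, 46]
Key observation: the optimum is the walk 3->1->3, with weight 40 min 52 = 40.
Optimal value attained by: walk 3->1->3.
Answer: (A^⊗2)[3][3] = 40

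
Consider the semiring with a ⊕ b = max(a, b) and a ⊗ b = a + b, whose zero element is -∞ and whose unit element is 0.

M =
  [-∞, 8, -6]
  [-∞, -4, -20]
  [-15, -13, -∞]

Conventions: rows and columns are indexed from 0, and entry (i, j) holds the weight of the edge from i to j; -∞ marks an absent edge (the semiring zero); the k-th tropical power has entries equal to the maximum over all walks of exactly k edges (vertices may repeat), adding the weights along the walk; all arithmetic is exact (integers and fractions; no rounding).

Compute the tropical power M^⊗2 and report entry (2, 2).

M^⊗2:
  [-21, 4, -12]
  [-35, -8, -24]
  [-∞, -7, -21]
Key observation: the optimum is the walk 2->0->2, with weight (-15) + (-6) = -21.
Optimal value attained by: walk 2->0->2.
Answer: (M^⊗2)[2][2] = -21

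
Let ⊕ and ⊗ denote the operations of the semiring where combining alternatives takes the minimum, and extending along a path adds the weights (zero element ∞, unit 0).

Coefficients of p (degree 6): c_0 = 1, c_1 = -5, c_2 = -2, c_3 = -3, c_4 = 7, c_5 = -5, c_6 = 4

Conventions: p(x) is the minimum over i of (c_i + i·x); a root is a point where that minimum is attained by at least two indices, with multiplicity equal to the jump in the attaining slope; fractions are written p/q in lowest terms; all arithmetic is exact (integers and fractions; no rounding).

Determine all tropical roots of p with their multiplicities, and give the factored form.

hull edge (i=0, c=1) to (i=1, c=-5): slope -6, span 1
hull edge (i=1, c=-5) to (i=5, c=-5): slope 0, span 4
hull edge (i=5, c=-5) to (i=6, c=4): slope 9, span 1
Factored form: p(x) = 4 ⊗ (x ⊕ (-9)) ⊗ (x ⊕ 0) ⊗ (x ⊕ 0) ⊗ (x ⊕ 0) ⊗ (x ⊕ 0) ⊗ (x ⊕ 6)
Answer: roots = -9 (mult 1), 0 (mult 4), 6 (mult 1)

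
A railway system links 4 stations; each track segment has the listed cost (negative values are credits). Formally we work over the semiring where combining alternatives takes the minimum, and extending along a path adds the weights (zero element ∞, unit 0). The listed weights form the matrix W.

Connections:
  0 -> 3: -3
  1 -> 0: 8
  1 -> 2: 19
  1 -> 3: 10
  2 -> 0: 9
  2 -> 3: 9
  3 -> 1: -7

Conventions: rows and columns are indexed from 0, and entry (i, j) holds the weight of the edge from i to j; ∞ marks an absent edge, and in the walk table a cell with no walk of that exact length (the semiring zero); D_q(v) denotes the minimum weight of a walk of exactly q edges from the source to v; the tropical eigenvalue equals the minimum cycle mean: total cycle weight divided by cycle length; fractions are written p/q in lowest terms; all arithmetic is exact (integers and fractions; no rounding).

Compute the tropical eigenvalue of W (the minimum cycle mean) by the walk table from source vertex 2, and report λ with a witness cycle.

q=0: [∞, ∞, 0, ∞]
q=1: [9, ∞, ∞, 9]
q=2: [∞, 2, ∞, 6]
q=3: [10, -1, 21, 12]
q=4: [7, 5, 18, 7]
Optimal cycle mean attained by: cycle 0->3->1->0, total (-3) + (-7) + 8, length 3.
Answer: λ = -2/3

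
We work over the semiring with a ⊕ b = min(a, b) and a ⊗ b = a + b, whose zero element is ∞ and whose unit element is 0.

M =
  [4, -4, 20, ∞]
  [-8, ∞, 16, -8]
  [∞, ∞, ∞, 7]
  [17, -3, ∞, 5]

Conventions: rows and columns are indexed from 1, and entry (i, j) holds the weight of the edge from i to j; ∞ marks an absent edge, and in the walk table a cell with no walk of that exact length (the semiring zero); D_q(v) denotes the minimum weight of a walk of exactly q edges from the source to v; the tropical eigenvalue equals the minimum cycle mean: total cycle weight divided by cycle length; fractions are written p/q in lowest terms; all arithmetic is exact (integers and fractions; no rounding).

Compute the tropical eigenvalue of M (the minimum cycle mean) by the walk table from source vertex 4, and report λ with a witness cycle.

q=0: [∞, ∞, ∞, 0]
q=1: [17, -3, ∞, 5]
q=2: [-11, 2, 13, -11]
q=3: [-7, -15, 9, -6]
q=4: [-23, -11, 1, -23]
Optimal cycle mean attained by: cycle 1->2->1, total (-4) + (-8), length 2.
Answer: λ = -6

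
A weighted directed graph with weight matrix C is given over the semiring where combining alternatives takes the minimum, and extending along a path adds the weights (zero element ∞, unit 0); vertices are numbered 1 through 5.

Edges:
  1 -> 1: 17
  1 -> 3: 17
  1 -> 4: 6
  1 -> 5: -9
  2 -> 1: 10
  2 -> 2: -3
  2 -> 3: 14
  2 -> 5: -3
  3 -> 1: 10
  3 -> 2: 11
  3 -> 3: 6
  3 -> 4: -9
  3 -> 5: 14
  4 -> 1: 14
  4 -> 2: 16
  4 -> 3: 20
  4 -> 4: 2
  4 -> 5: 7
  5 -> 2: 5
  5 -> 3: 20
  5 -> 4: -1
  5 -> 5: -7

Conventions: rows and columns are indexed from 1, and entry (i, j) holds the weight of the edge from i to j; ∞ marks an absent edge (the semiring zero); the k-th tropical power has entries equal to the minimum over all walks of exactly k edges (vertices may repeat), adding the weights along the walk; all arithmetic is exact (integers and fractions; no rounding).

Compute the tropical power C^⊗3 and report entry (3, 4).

C^⊗2:
  [20, -4, 11, -10, -16]
  [7, -6, 11, -4, -10]
  [5, 7, 11, -7, -2]
  [16, 12, 22, 4, 0]
  [13, -2, 13, -8, -14]
C^⊗3:
  [4, -11, 4, -17, -23]
  [4, -9, 8, -11, -17]
  [7, 3, 13, -5, -9]
  [18, 5, 20, -1, -7]
  [6, -9, 6, -15, -21]
Key observation: the optimum is the walk 3->4->4->4, with weight (-9) + 2 + 2 = -5.
Optimal value attained by: walk 3->4->4->4.
Answer: (C^⊗3)[3][4] = -5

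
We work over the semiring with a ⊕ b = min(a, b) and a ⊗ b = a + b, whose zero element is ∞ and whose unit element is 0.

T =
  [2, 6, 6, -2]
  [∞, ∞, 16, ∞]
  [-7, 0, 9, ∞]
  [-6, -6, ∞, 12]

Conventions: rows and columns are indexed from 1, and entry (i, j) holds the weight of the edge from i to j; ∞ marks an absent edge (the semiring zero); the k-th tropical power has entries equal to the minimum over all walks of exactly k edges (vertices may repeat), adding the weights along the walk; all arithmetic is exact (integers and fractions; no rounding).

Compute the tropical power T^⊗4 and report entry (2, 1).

T^⊗2:
  [-8, -8, 8, 0]
  [9, 16, 25, ∞]
  [-5, -1, -1, -9]
  [-4, 0, 0, -8]
T^⊗3:
  [-6, -6, -2, -10]
  [11, 15, 15, 7]
  [-15, -15, 1, -7]
  [-14, -14, 2, -6]
T^⊗4:
  [-16, -16, 0, -8]
  [1, 1, 17, 9]
  [-13, -13, -9, -17]
  [-12, -12, -8, -16]
Key observation: the optimum is the walk 2->3->1->4->1, with weight 16 + (-7) + (-2) + (-6) = 1.
Optimal value attained by: walk 2->3->1->4->1.
Answer: (T^⊗4)[2][1] = 1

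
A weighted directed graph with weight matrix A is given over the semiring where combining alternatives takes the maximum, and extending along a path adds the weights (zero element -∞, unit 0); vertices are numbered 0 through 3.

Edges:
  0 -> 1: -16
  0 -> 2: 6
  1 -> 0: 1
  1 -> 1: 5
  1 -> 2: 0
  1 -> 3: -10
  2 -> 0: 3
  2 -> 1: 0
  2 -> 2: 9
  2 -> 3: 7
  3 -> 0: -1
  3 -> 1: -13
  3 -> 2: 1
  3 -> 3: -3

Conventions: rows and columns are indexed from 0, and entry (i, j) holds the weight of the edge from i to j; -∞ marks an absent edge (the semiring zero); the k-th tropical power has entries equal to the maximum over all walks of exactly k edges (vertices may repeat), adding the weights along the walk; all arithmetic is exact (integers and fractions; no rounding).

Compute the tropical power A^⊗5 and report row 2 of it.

A^⊗2:
  [9, 6, 15, 13]
  [6, 10, 9, 7]
  [12, 9, 18, 16]
  [4, 1, 10, 8]
A^⊗3:
  [18, 15, 24, 22]
  [12, 15, 18, 16]
  [21, 18, 27, 25]
  [13, 10, 19, 17]
A^⊗4:
  [27, 24, 33, 31]
  [21, 20, 27, 25]
  [30, 27, 36, 34]
  [22, 19, 28, 26]
A^⊗5:
  [36, 33, 42, 40]
  [30, 27, 36, 34]
  [39, 36, 45, 43]
  [31, 28, 37, 35]
Answer: row 2 of A^⊗5 = [39, 36, 45, 43]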